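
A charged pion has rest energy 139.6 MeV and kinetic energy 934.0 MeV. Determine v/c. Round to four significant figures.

γ = 1 + K/(mc²) = 1 + 934.0/139.6 = 7.6905.
β = √(1 − 1/γ²) = √(1 − 0.0169079) = √0.9830921 = 0.9915.

0.9915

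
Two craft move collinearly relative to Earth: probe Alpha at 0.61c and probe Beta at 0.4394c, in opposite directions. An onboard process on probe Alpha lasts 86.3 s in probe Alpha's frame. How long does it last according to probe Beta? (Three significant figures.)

Transform probe Alpha's velocity into probe Beta's frame: (0.61 + 0.4394)/(1 + 0.61·0.4394) = 1.0494/1.268034, so the relative speed is 0.82758c.
γ for this relative speed: γ = 1/√(1 − 0.684889) = 1.7814.
The clock on probe Alpha records proper time, so probe Beta measures Δt = γΔτ = 1.7814 × 86.3 = 154 s.

154 s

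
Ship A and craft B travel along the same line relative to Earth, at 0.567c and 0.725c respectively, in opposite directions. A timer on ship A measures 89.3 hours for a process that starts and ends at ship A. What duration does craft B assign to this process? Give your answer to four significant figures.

222.1 hours

Transform ship A's velocity into craft B's frame: (0.567 + 0.725)/(1 + 0.567·0.725) = 1.292/1.411075, so the relative speed is 0.91561c.
At |u| = 0.91561c, γ = (1 − 0.838342)^(−1/2) = 2.4871.
Ship A's interval is proper; time dilation gives Δt_B = γΔτ = 2.4871 × 89.3 hours = 222.1 hours.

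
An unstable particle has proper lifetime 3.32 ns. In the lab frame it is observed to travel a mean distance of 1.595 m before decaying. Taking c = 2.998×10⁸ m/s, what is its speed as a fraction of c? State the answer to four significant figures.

Let x = d/(cτ) = 1.595 m / (2.998×10⁸ m/s × 3.320×10^-9 s) = 1.6025. Since d = βγcτ, x = βγ = β/√(1−β²).
Solving: β² = x²/(1+x²) = 2.56801/3.56801 = 0.719732, so β = 0.8484.

0.8484c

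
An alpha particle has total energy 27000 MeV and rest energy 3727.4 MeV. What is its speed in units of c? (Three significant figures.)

γ = E/(mc²) = 27000/3727.4 = 7.2437.
β = √(1 − 1/γ²) = √(1 − 0.0190581) = √0.9809419 = 0.990.

0.990c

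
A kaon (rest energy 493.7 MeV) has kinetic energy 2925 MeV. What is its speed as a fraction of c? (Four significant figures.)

0.9895c

K = (γ−1)mc², so γ = 1 + 2925/493.7 = 6.9247.
Then v/c = √(1 − γ⁻²) = √(1 − 0.0208544) = √0.9791456 = 0.9895.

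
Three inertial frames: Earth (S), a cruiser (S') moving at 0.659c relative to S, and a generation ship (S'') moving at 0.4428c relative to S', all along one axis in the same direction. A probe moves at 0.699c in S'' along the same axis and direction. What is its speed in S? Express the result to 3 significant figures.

Apply u = (u'+v)/(1+u'v) twice. Probe in the cruiser frame: (0.699+0.4428)/(1+0.699·0.4428) = 1.1418/1.3095172 = 0.87192c.
That velocity, transformed to the rest frame of Earth: (0.87192+0.659)/(1+0.87192·0.659) = 1.53092/1.57459528 = 0.97226c.

0.972c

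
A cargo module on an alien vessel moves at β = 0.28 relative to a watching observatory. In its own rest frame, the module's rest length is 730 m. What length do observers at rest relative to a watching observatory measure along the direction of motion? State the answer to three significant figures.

γ = 1/√(1 − β²) = 1/√(1 − 0.0784) = 1/√0.9216 = 1/0.96 = 1.0417.
Length contraction: L = L₀/γ = 730/1.0417 = 701 m.

701 m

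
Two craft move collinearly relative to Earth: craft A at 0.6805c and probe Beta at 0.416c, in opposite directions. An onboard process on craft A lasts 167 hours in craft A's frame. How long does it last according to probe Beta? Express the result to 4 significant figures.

Speed of craft A in probe Beta's frame: u = (v_A + v_B)/(1 + v_A v_B/c²) = (0.6805 + 0.416)/(1 + 0.6805×0.416) = 1.0965/1.283088 = 0.85458; |u| = 0.85458c.
γ for this relative speed: γ = 1/√(1 − 0.730307) = 1.9256.
The clock on craft A records proper time, so probe Beta measures Δt = γΔτ = 1.9256 × 167 = 321.6 hours.

321.6 hours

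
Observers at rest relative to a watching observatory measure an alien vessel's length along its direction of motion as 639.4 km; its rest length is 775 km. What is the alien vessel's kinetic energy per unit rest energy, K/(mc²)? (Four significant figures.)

γ = L₀/L = 775/639.4 = 1.21207.
K/(mc²) = γ − 1 = 1.21207 − 1 = 0.2121.

0.2121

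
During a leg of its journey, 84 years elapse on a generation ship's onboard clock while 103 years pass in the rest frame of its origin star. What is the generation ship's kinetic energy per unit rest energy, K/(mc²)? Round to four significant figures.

0.2262

From Δt = γΔτ: γ = 103/84 = 1.22619.
Since K = (γ−1)mc², K/(mc²) = 1.22619 − 1 = 0.2262.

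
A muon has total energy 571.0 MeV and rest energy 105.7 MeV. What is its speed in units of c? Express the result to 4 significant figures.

0.9827c

γ = E/(mc²) = 571.0/105.7 = 5.4021.
β = √(1 − 1/γ²) = √(1 − 0.0342669) = √0.9657331 = 0.9827.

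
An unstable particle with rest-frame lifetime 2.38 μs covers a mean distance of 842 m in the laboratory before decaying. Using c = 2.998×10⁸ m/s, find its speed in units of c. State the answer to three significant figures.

0.763c

Let x = d/(cτ) = 842.0 m / (2.998×10⁸ m/s × 2.380×10^-6 s) = 1.1801. Since d = βγcτ, x = βγ = β/√(1−β²).
Solving: β² = x²/(1+x²) = 1.39264/2.39264 = 0.582052, so β = 0.763.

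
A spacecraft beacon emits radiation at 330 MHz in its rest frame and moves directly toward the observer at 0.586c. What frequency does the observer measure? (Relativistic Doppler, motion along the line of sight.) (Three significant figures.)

646 MHz

Relativistic Doppler (source moving toward): f_obs = f_src · √((1+β)/(1−β)).
With β = 0.586: factor = √(1.586/0.414) = 1.9573.
f_obs = 330 × 1.9573 = 646 MHz.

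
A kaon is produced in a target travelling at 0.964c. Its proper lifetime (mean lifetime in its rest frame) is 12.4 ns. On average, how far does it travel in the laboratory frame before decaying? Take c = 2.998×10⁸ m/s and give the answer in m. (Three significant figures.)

13.5 m

γ = 1/√(1 − β²) = 1/√(1 − 0.929296) = 1/√0.070704 = 1/0.265902 = 3.7608.
Lab-frame lifetime: Δt = γτ = 3.7608 × 12.4 ns = 46.634 ns.
Distance: d = vΔt = 0.964 × 2.998×10⁸ m/s × 4.6634×10^-8 s = 13.5 m.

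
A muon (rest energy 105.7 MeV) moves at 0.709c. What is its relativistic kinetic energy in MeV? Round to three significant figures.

γ = 1/√(1 − β²) = 1/√(1 − 0.502681) = 1/√0.497319 = 1/0.705208 = 1.41802.
Kinetic energy: K = (γ − 1)mc² = (1.41802 − 1) × 105.7 MeV = 0.41802 × 105.7 = 44.2 MeV.

44.2 MeV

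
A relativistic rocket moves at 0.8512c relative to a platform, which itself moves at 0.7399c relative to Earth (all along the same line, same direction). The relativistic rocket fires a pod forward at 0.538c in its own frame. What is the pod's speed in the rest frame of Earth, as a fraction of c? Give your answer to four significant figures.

Apply u = (u'+v)/(1+u'v) twice. Pod in the platform frame: (0.538+0.8512)/(1+0.538·0.8512) = 1.3892/1.4579456 = 0.95285c.
That velocity, transformed to the rest frame of Earth: (0.95285+0.7399)/(1+0.95285·0.7399) = 1.69275/1.705013715 = 0.99281c.

0.9928c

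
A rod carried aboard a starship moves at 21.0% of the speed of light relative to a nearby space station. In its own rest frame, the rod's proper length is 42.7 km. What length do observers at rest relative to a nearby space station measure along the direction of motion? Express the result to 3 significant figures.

41.7 km

With β = 0.21, γ = 1/√(1 − 0.21²) = 1/√0.9559 = 1.0228.
Length contraction: L = L₀/γ = 42.7/1.0228 = 41.7 km.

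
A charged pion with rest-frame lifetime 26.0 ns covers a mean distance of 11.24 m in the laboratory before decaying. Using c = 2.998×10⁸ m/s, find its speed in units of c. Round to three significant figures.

0.822c

Lab distance = (lab lifetime)·v = γτ·βc, so βγ = d/(cτ) = 11.24/(2.998×10⁸ × 2.600×10^-8) = 1.442.
With βγ = 1.442: γ² = 1 + (βγ)² = 3.07936, and β = (βγ)/γ = 1.442/1.75481 = 0.822.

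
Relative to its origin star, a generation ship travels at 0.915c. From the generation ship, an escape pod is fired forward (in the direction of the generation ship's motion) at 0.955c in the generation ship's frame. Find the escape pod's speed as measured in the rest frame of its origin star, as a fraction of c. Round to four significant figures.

0.9980c

In units of c, u = (u' + v)/(1 + u'v) with u' = 0.955 and v = 0.915.
Numerator: 0.955 + 0.915 = 1.87. Denominator: 1 + (0.955)(0.915) = 1.873825.
u = 1.87/1.873825 = 0.99796, so the speed is 0.9980c.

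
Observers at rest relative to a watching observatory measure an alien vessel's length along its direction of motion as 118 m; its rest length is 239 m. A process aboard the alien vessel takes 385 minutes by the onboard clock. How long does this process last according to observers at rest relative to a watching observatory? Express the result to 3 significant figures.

γ = L₀/L = 239/118 = 2.02542.
Δt = γΔτ = 2.02542 × 385 = 780 minutes.

780 minutes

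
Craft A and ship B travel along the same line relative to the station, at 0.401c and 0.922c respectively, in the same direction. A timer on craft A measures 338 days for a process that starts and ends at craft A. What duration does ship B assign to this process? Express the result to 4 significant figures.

600.6 days

Speed of craft A in ship B's frame: u = (v_A − v_B)/(1 − v_A v_B/c²) = (0.401 − 0.922)/(1 − 0.401×0.922) = −0.521/0.630278 = −0.82662; |u| = 0.82662c.
γ for this relative speed: γ = 1/√(1 − 0.683301) = 1.777.
Craft A's interval is proper; time dilation gives Δt_B = γΔτ = 1.777 × 338 days = 600.6 days.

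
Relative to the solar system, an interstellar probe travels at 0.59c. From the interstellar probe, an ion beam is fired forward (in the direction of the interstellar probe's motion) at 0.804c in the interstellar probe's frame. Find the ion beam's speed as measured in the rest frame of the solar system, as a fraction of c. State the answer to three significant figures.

0.945c

Relativistic velocity addition: u = (u' + v)/(1 + u'v/c²), with u' = 0.804c and v = 0.59c.
Numerator: 0.804 + 0.59 = 1.394. Denominator: 1 + (0.804)(0.59) = 1.47436.
u = 1.394/1.47436 = 0.94549, so the speed is 0.945c.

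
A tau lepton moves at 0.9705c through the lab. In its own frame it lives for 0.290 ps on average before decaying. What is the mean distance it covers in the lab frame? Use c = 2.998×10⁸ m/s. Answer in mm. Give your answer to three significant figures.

0.350 mm

γ = 1/√(1 − β²) = 1/√(1 − 0.94187025) = 1/√0.05812975 = 1/0.241101 = 4.1476.
Lab-frame lifetime: Δt = γτ = 4.1476 × 0.290 ps = 1.2028 ps.
Distance: d = vΔt = 0.9705 × 2.998×10⁸ m/s × 1.2028×10^-12 s = 3.50×10^-4 m = 0.350 mm.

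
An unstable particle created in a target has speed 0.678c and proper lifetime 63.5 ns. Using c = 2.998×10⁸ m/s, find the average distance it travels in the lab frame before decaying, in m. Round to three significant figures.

17.6 m

β² = 0.459684, so γ = 1/√0.540316 = 1.3604.
Lab-frame lifetime: Δt = γτ = 1.3604 × 63.5 ns = 86.385 ns.
Distance: d = vΔt = 0.678 × 2.998×10⁸ m/s × 8.6385×10^-8 s = 17.6 m.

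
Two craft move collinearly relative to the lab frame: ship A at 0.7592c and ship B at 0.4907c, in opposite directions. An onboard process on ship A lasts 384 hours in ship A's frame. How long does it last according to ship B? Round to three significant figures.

The velocity of ship A relative to ship B is (0.7592 + 0.4907)c / (1 + 0.7592×0.4907) = 0.91065c; relative speed 0.91065c.
At |u| = 0.91065c, γ = (1 − 0.829283)^(−1/2) = 2.4203.
Ship A's interval is proper; time dilation gives Δt_B = γΔτ = 2.4203 × 384 hours = 929 hours.

929 hours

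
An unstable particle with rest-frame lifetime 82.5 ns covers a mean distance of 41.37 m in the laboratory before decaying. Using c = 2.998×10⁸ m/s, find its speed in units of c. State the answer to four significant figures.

0.8583c

Let x = d/(cτ) = 41.37 m / (2.998×10⁸ m/s × 8.250×10^-8 s) = 1.6726. Since d = βγcτ, x = βγ = β/√(1−β²).
Solving: β² = x²/(1+x²) = 2.79759/3.79759 = 0.736675, so β = 0.8583.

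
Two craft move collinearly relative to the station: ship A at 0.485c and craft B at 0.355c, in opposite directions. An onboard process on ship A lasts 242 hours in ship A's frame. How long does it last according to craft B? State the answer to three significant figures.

Transform ship A's velocity into craft B's frame: (0.485 + 0.355)/(1 + 0.485·0.355) = 0.84/1.172175, so the relative speed is 0.71662c.
At |u| = 0.71662c, γ = (1 − 0.513544)^(−1/2) = 1.4338.
The clock on ship A records proper time, so craft B measures Δt = γΔτ = 1.4338 × 242 = 347 hours.

347 hours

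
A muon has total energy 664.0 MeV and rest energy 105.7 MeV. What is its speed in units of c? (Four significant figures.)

0.9872c

Total energy E = γmc² gives γ = 664.0/105.7 = 6.2819.
Hence β = √(1 − 1/γ²) = √(1 − 0.0253407) = √0.9746593 = 0.9872.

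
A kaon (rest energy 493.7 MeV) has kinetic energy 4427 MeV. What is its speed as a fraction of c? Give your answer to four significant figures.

K = (γ−1)mc², so γ = 1 + 4427/493.7 = 9.967.
Then v/c = √(1 − γ⁻²) = √(1 − 0.0100663) = √0.9899337 = 0.9950.

0.9950c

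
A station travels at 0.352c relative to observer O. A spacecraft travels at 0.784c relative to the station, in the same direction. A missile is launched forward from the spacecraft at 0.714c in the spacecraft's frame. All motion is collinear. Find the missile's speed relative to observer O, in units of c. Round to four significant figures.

Apply u = (u'+v)/(1+u'v) twice. Missile in the station frame: (0.714+0.784)/(1+0.714·0.784) = 1.498/1.559776 = 0.96039c.
That velocity, transformed to the rest frame of observer O: (0.96039+0.352)/(1+0.96039·0.352) = 1.31239/1.33805728 = 0.98082c.

0.9808c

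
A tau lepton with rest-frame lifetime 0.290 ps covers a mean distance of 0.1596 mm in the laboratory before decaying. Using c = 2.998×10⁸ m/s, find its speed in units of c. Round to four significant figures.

0.8782c

Lab distance = (lab lifetime)·v = γτ·βc, so βγ = d/(cτ) = 1.596×10^-4/(2.998×10⁸ × 2.900×10^-13) = 1.8357.
With βγ = 1.8357: γ² = 1 + (βγ)² = 4.36979, and β = (βγ)/γ = 1.8357/2.0904 = 0.8782.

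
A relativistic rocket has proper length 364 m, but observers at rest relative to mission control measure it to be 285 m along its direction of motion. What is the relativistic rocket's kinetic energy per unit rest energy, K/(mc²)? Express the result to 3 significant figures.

From L = L₀/γ: γ = 364/285 = 1.27719.
K/(mc²) = γ − 1 = 1.27719 − 1 = 0.277.

0.277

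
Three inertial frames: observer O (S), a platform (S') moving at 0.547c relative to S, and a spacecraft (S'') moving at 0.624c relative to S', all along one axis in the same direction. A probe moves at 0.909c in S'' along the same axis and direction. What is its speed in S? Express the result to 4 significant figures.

0.9936c

Compose velocities in two stages. Stage 1 (into S'): u₁ = (0.909+0.624)/(1+0.909×0.624) = 0.97817.
Stage 2 (into S): u = (0.97817+0.547)/(1+0.97817×0.547) = 0.99356, so the speed is 0.9936c.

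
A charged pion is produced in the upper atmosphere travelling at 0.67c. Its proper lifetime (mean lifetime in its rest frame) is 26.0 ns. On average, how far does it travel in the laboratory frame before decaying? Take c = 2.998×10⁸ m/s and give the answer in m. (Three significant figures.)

With β = 0.67, γ = 1/√(1 − 0.67²) = 1/√0.5511 = 1.3471.
Lab-frame lifetime: Δt = γτ = 1.3471 × 26.0 ns = 35.025 ns.
Distance: d = vΔt = 0.67 × 2.998×10⁸ m/s × 3.5025×10^-8 s = 7.04 m.

7.04 m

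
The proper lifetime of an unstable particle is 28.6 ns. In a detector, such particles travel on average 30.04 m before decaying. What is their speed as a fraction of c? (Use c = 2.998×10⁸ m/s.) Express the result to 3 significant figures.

0.962c

d = βγcτ ⇒ βγ = d/(cτ) = 30.04 m / (8.57428 m) = 3.5035.
β = (βγ)/√(1+(βγ)²) = 3.5035/√13.2745 = 0.962.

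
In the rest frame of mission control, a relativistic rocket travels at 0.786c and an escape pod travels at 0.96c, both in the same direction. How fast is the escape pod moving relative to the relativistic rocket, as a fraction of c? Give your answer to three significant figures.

Transform to the relativistic rocket's frame: u' = (u − v)/(1 − uv/c²).
u' = (0.96 − 0.786)/(1 − 0.96×0.786) = 0.174/0.24544 = 0.70893.
Speed in the relativistic rocket's frame: 0.709c (in the same direction).

0.709c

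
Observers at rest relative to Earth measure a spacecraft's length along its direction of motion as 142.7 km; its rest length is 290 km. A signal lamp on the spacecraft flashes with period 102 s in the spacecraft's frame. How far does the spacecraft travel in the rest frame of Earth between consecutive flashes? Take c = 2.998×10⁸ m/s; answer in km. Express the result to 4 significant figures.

5.410×10^7 km

From L = L₀/γ: γ = 290/142.7 = 2.03224.
β = √(1 − 1/γ²) = 0.87056. Lab-frame period = γτ = 2.03224×102 s = 207.29 s. Distance = βc × γτ = 0.87056 × 2.998×10⁸ m/s × 207.29 s = 5.4101×10^10 m = 5.410×10^7 km.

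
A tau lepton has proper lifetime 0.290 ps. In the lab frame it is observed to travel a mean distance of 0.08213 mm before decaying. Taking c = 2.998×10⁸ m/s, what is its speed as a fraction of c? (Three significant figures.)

d = βγcτ ⇒ βγ = d/(cτ) = 8.213×10^-5 m / (8.6942×10^-5 m) = 0.94465.
β = (βγ)/√(1+(βγ)²) = 0.94465/√1.892364 = 0.687.

0.687c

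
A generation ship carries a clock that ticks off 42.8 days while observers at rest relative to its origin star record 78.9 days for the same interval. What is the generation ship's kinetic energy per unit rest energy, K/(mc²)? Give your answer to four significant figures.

0.8435

γ = Δt/Δτ = 78.9/42.8 = 1.84346.
K/(mc²) = γ − 1 = 1.84346 − 1 = 0.8435.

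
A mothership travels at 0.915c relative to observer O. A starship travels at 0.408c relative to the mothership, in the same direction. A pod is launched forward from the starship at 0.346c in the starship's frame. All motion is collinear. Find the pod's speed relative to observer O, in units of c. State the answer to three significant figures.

0.982c

Apply u = (u'+v)/(1+u'v) twice. Pod in the mothership frame: (0.346+0.408)/(1+0.346·0.408) = 0.754/1.141168 = 0.66073c.
That velocity, transformed to the rest frame of observer O: (0.66073+0.915)/(1+0.66073·0.915) = 1.57573/1.60456795 = 0.98203c.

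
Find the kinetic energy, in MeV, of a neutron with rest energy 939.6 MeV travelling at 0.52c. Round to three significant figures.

γ = 1/√(1 − β²) = 1/√(1 − 0.2704) = 1/√0.7296 = 1/0.854166 = 1.17073.
Kinetic energy: K = (γ − 1)mc² = (1.17073 − 1) × 939.6 MeV = 0.17073 × 939.6 = 160 MeV.

160 MeV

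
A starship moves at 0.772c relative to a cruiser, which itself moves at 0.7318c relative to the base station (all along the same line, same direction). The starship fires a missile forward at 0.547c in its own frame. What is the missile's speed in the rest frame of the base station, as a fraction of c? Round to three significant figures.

0.988c

Apply u = (u'+v)/(1+u'v) twice. Missile in the cruiser frame: (0.547+0.772)/(1+0.547·0.772) = 1.319/1.422284 = 0.92738c.
That velocity, transformed to the rest frame of the base station: (0.92738+0.7318)/(1+0.92738·0.7318) = 1.65918/1.678656684 = 0.9884c.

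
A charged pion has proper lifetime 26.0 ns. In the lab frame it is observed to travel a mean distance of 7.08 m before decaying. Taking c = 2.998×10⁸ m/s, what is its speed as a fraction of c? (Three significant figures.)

d = βγcτ ⇒ βγ = d/(cτ) = 7.080 m / (7.7948 m) = 0.9083.
β = (βγ)/√(1+(βγ)²) = 0.9083/√1.825009 = 0.672.

0.672c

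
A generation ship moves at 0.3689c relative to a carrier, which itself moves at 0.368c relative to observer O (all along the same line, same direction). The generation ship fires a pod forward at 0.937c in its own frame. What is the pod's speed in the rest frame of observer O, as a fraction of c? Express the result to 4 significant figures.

First combine the pod and generation ship (S''→S'): u₁ = (0.937 + 0.3689)/(1 + 0.937×0.3689) = 1.3059/1.3456593 = 0.97045.
Then combine with the carrier (S'→S): u = (0.97045 + 0.368)/(1 + 0.97045×0.368) = 1.33845/1.3571256 = 0.98624.

0.9862c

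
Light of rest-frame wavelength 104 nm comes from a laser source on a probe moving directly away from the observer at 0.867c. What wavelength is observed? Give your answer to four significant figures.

389.7 nm

Relativistic Doppler for wavelength: λ_obs = λ_src · √((1+β)/(1−β)).
With β = 0.867: factor = √(1.867/0.133) = 3.7467.
λ_obs = 104 × 3.7467 = 389.7 nm.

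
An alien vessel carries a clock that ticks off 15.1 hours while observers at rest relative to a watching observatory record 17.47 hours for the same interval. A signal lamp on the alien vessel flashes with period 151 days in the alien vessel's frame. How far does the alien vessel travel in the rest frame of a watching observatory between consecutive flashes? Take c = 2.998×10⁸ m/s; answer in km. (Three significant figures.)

2.28×10^12 km

From Δt = γΔτ: γ = 17.47/15.1 = 1.15695.
β = √(1 − 1/γ²) = 0.50291. Lab-frame period = γτ = 1.15695×151 days = 174.7 days. Distance = βc × γτ = 0.50291 × 2.998×10⁸ m/s × 15094080 s = 2.2758×10^15 m = 2.28×10^12 km.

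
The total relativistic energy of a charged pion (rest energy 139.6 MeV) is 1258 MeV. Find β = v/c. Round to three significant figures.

Total energy E = γmc² gives γ = 1258/139.6 = 9.0115.
Hence β = √(1 − 1/γ²) = √(1 − 0.0123142) = √0.9876858 = 0.994.

0.994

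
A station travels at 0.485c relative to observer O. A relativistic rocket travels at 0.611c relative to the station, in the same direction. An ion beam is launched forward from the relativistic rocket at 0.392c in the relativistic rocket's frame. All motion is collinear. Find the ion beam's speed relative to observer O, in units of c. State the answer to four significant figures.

0.9294c

First combine the ion beam and relativistic rocket (S''→S'): u₁ = (0.392 + 0.611)/(1 + 0.392×0.611) = 1.003/1.239512 = 0.80919.
Then combine with the station (S'→S): u = (0.80919 + 0.485)/(1 + 0.80919×0.485) = 1.29419/1.39245715 = 0.92943.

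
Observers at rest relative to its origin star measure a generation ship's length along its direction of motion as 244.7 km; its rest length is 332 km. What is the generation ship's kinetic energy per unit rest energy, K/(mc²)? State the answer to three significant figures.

γ = L₀/L = 332/244.7 = 1.35676.
K/(mc²) = γ − 1 = 1.35676 − 1 = 0.357.

0.357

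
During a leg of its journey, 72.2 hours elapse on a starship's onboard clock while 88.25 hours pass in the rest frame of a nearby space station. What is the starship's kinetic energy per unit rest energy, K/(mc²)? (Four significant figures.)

γ = Δt/Δτ = 88.25/72.2 = 1.2223.
K/(mc²) = γ − 1 = 1.2223 − 1 = 0.2223.

0.2223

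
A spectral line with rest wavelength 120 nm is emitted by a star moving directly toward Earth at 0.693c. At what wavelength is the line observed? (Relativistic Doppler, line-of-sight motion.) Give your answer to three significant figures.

51.1 nm

Relativistic Doppler for wavelength: λ_obs = λ_src · √((1−β)/(1+β)).
With β = 0.693: factor = √(0.307/1.693) = 0.42583.
λ_obs = 120 × 0.42583 = 51.1 nm.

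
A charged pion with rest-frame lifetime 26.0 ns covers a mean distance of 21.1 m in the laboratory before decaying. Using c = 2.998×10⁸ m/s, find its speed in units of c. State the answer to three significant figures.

0.938c

d = βγcτ ⇒ βγ = d/(cτ) = 21.10 m / (7.7948 m) = 2.7069.
β = (βγ)/√(1+(βγ)²) = 2.7069/√8.32731 = 0.938.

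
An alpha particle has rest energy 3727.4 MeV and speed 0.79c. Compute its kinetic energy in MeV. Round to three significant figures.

2350 MeV

With β = 0.79, γ = 1/√(1 − 0.79²) = 1/√0.3759 = 1.63104.
Kinetic energy: K = (γ − 1)mc² = (1.63104 − 1) × 3727.4 MeV = 0.63104 × 3727.4 = 2350 MeV.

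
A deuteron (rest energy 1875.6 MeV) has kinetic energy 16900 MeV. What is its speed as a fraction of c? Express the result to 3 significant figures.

0.995c

K = (γ−1)mc², so γ = 1 + 16900/1875.6 = 10.01.
Then v/c = √(1 − γ⁻²) = √(1 − 0.00998003) = √0.99001997 = 0.995.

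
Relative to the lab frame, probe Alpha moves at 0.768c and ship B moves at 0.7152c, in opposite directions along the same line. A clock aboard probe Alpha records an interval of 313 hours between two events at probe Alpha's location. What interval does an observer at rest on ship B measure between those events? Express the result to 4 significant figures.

Speed of probe Alpha in ship B's frame: u = (v_A + v_B)/(1 + v_A v_B/c²) = (0.768 + 0.7152)/(1 + 0.768×0.7152) = 1.4832/1.5492736 = 0.95735; |u| = 0.95735c.
γ for this relative speed: γ = 1/√(1 − 0.916519) = 3.461.
The clock on probe Alpha records proper time, so ship B measures Δt = γΔτ = 3.461 × 313 = 1083 hours.

1083 hours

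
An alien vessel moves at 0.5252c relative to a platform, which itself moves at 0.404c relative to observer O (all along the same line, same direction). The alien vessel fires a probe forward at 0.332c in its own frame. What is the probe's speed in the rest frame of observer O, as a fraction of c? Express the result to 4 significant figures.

First combine the probe and alien vessel (S''→S'): u₁ = (0.332 + 0.5252)/(1 + 0.332×0.5252) = 0.8572/1.1743664 = 0.72993.
Then combine with the platform (S'→S): u = (0.72993 + 0.404)/(1 + 0.72993×0.404) = 1.13393/1.29489172 = 0.87569.

0.8757c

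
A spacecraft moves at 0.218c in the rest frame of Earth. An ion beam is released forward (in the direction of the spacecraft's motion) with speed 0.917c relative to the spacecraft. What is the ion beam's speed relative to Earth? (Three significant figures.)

0.946c

In units of c, u = (u' + v)/(1 + u'v) with u' = 0.917 and v = 0.218.
Numerator: 0.917 + 0.218 = 1.135. Denominator: 1 + (0.917)(0.218) = 1.199906.
u = 1.135/1.199906 = 0.94591, so the speed is 0.946c.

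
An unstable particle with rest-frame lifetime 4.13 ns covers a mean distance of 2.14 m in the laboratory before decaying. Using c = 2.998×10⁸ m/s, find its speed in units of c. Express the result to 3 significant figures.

Let x = d/(cτ) = 2.140 m / (2.998×10⁸ m/s × 4.130×10^-9 s) = 1.7284. Since d = βγcτ, x = βγ = β/√(1−β²).
Solving: β² = x²/(1+x²) = 2.98737/3.98737 = 0.749208, so β = 0.866.

0.866c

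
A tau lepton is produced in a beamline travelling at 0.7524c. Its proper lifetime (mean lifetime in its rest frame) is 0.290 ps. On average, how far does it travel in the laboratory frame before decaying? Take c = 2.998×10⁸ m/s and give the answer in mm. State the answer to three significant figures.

γ = 1/√(1 − β²) = 1/√(1 − 0.56610576) = 1/√0.43389424 = 1/0.658706 = 1.5181.
Lab-frame lifetime: Δt = γτ = 1.5181 × 0.290 ps = 0.44025 ps.
Distance: d = vΔt = 0.7524 × 2.998×10⁸ m/s × 4.4025×10^-13 s = 9.93×10^-5 m = 0.0993 mm.

0.0993 mm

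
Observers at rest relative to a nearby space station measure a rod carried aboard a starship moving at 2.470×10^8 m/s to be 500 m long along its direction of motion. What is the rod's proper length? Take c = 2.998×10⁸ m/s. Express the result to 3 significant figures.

β = v/c = (2.470×10^8 m/s)/(2.998×10⁸ m/s) = 0.823883.
γ = 1/√(1 − β²) = 1/√(1 − 0.6787832) = 1/√0.3212168 = 1/0.56676 = 1.7644.
Proper length: L₀ = γ·L = 1.7644 × 500 = 882 m.

882 m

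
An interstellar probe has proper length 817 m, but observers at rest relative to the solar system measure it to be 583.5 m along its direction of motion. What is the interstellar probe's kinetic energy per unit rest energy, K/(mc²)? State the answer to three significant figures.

Length contraction gives γ = L₀/L = 817/583.5 = 1.40017.
Since K = (γ−1)mc², K/(mc²) = 1.40017 − 1 = 0.400.

0.400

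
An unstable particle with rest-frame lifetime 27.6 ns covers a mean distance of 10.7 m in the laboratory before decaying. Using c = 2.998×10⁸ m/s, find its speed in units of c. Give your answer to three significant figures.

0.791c

d = βγcτ ⇒ βγ = d/(cτ) = 10.70 m / (8.27448 m) = 1.2931.
β = (βγ)/√(1+(βγ)²) = 1.2931/√2.67211 = 0.791.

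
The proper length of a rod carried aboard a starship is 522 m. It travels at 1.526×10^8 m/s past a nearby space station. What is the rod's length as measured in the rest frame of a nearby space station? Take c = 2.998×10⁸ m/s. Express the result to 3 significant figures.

449 m

β = v/c = (1.526×10^8 m/s)/(2.998×10⁸ m/s) = 0.509006.
γ = 1/√(1 − β²) = 1/√(1 − 0.2590871) = 1/√0.7409129 = 1/0.860763 = 1.1618.
Length contraction: L = L₀/γ = 522/1.1618 = 449 m.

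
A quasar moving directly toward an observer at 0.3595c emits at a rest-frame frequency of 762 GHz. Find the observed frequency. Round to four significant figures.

1110 GHz

Relativistic Doppler (source moving toward): f_obs = f_src · √((1+β)/(1−β)).
With β = 0.3595: factor = √(1.3595/0.6405) = 1.4569.
f_obs = 762 × 1.4569 = 1110 GHz.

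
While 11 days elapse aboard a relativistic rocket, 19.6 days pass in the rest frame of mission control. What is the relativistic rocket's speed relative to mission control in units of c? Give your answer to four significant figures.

0.8277c

γ = Δt/Δτ = 19.6/11 = 1.7818.
β = √(1 − 1/γ²) = √(1 − 0.314979) = √0.685021 = 0.8277.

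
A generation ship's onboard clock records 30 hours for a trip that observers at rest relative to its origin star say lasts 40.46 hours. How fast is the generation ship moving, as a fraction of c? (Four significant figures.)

γ = Δt/Δτ = 40.46/30 = 1.3487.
β = √(1 − 1/γ²) = √(1 − 0.549755) = √0.450245 = 0.6710.

0.6710c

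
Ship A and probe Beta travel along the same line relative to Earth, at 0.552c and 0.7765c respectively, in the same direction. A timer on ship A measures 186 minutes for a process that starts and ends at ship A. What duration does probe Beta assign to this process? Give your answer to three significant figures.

202 minutes

Speed of ship A in probe Beta's frame: u = (v_A − v_B)/(1 − v_A v_B/c²) = (0.552 − 0.7765)/(1 − 0.552×0.7765) = −0.2245/0.571372 = −0.39291; |u| = 0.39291c.
At |u| = 0.39291c, γ = (1 − 0.154378)^(−1/2) = 1.0875.
Ship A's interval is proper; time dilation gives Δt_B = γΔτ = 1.0875 × 186 minutes = 202 minutes.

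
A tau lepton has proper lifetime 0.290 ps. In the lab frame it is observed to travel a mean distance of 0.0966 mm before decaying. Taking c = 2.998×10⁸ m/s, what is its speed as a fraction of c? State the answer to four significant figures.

Let x = d/(cτ) = 9.660×10^-5 m / (2.998×10⁸ m/s × 2.900×10^-13 s) = 1.1111. Since d = βγcτ, x = βγ = β/√(1−β²).
Solving: β² = x²/(1+x²) = 1.23454/2.23454 = 0.552481, so β = 0.7433.

0.7433c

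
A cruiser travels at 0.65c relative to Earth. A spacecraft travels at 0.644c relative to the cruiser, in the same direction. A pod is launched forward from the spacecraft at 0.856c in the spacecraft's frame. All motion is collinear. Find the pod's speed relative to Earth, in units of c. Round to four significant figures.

0.9929c

Apply u = (u'+v)/(1+u'v) twice. Pod in the cruiser frame: (0.856+0.644)/(1+0.856·0.644) = 1.5/1.551264 = 0.96695c.
That velocity, transformed to the rest frame of Earth: (0.96695+0.65)/(1+0.96695·0.65) = 1.61695/1.6285175 = 0.9929c.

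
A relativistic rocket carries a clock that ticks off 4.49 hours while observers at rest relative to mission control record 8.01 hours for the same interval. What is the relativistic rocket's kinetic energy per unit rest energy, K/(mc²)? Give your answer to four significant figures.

From Δt = γΔτ: γ = 8.01/4.49 = 1.78396.
Since K = (γ−1)mc², K/(mc²) = 1.78396 − 1 = 0.7840.

0.7840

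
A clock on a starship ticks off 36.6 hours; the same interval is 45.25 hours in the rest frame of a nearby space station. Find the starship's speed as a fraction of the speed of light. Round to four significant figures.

γ = Δt/Δτ = 45.25/36.6 = 1.2363.
β = √(1 − 1/γ²) = √(1 − 0.654263) = √0.345737 = 0.5880.

0.5880c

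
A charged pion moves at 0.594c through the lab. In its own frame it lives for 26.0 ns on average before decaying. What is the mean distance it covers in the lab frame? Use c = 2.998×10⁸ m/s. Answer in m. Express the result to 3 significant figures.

β² = 0.352836, so γ = 1/√0.647164 = 1.2431.
Lab-frame lifetime: Δt = γτ = 1.2431 × 26.0 ns = 32.321 ns.
Distance: d = vΔt = 0.594 × 2.998×10⁸ m/s × 3.2321×10^-8 s = 5.76 m.

5.76 m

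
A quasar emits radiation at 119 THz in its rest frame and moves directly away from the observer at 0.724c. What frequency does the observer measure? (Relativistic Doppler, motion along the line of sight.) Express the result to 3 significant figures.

47.6 THz

Relativistic Doppler (source moving away): f_obs = f_src · √((1−β)/(1+β)).
With β = 0.724: factor = √(0.276/1.724) = 0.40012.
f_obs = 119 × 0.40012 = 47.6 THz.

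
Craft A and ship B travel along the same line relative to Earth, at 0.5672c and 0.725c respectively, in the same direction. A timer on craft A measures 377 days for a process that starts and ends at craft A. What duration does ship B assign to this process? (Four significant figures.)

The velocity of craft A relative to ship B is (0.5672 − 0.725)c / (1 − 0.5672×0.725) = −0.26801c; relative speed 0.26801c.
γ for this relative speed: γ = 1/√(1 − 0.0718294) = 1.038.
Craft A's interval is proper; time dilation gives Δt_B = γΔτ = 1.038 × 377 days = 391.3 days.

391.3 days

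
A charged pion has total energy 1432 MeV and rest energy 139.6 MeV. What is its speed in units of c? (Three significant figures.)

0.995c

γ = E/(mc²) = 1432/139.6 = 10.258.
β = √(1 − 1/γ²) = √(1 − 0.0095033) = √0.9904967 = 0.995.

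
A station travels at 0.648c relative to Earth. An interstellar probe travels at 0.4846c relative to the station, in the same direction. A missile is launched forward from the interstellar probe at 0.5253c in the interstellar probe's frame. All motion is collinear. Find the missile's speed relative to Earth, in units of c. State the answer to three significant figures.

First combine the missile and interstellar probe (S''→S'): u₁ = (0.5253 + 0.4846)/(1 + 0.5253×0.4846) = 1.0099/1.25456038 = 0.80498.
Then combine with the station (S'→S): u = (0.80498 + 0.648)/(1 + 0.80498×0.648) = 1.45298/1.52162704 = 0.95489.

0.955c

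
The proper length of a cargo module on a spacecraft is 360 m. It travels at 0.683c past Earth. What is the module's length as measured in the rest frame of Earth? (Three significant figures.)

Lorentz factor: γ = (1 − 0.466489)^(−1/2) = 1.3691.
Length contraction: L = L₀/γ = 360/1.3691 = 263 m.

263 m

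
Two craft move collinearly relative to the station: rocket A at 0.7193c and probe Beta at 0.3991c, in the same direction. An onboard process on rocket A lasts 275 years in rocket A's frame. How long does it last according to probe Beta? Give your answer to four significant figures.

307.8 years

The velocity of rocket A relative to probe Beta is (0.7193 − 0.3991)c / (1 − 0.7193×0.3991) = 0.44913c; relative speed 0.44913c.
At |u| = 0.44913c, γ = (1 − 0.201718)^(−1/2) = 1.1192.
The clock on rocket A records proper time, so probe Beta measures Δt = γΔτ = 1.1192 × 275 = 307.8 years.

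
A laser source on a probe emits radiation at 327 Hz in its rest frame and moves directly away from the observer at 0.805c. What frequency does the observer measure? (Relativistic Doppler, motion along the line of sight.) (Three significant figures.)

Relativistic Doppler (source moving away): f_obs = f_src · √((1−β)/(1+β)).
With β = 0.805: factor = √(0.195/1.805) = 0.32868.
f_obs = 327 × 0.32868 = 107 Hz.

107 Hz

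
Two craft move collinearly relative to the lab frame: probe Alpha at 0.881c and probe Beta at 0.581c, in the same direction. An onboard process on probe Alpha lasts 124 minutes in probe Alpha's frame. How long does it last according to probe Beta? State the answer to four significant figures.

157.2 minutes

Transform probe Alpha's velocity into probe Beta's frame: (0.881 − 0.581)/(1 − 0.881·0.581) = 0.3/0.488139, so the relative speed is 0.61458c.
γ for this relative speed: γ = 1/√(1 − 0.377709) = 1.2677.
Probe Alpha's interval is proper; time dilation gives Δt_B = γΔτ = 1.2677 × 124 minutes = 157.2 minutes.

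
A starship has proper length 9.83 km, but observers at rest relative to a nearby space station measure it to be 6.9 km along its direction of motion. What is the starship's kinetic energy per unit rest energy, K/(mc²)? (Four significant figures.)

From L = L₀/γ: γ = 9.83/6.9 = 1.42464.
Since K = (γ−1)mc², K/(mc²) = 1.42464 − 1 = 0.4246.

0.4246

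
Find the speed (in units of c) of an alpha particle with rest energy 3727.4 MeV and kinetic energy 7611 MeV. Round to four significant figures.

γ = 1 + K/(mc²) = 1 + 7611/3727.4 = 3.0419.
β = √(1 − 1/γ²) = √(1 − 0.108071) = √0.891929 = 0.9444.

0.9444c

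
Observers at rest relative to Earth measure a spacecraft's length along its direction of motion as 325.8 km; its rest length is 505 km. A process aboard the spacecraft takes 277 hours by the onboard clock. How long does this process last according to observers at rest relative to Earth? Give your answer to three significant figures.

429 hours

Length contraction gives γ = L₀/L = 505/325.8 = 1.55003.
The same γ dilates the second interval: 1.55003 × 277 hours = 429 hours.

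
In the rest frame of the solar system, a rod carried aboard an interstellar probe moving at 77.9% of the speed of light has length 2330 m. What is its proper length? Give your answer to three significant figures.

γ = 1/√(1 − β²) = 1/√(1 − 0.606841) = 1/√0.393159 = 1/0.627024 = 1.5948.
Proper length: L₀ = γ·L = 1.5948 × 2330 = 3720 m.

3720 m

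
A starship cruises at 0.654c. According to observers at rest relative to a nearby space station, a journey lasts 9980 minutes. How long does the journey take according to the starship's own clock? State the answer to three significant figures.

β² = 0.427716, so γ = 1/√0.572284 = 1.3219.
The moving clock records proper time: Δτ = Δt/γ = 9980/1.3219 = 7550 minutes.

7550 minutes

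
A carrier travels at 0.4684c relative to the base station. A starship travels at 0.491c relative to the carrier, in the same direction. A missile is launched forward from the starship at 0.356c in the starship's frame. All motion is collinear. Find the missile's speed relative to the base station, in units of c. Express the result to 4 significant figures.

0.8891c

Compose velocities in two stages. Stage 1 (into S'): u₁ = (0.356+0.491)/(1+0.356×0.491) = 0.72098.
Stage 2 (into S): u = (0.72098+0.4684)/(1+0.72098×0.4684) = 0.88912, so the speed is 0.8891c.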